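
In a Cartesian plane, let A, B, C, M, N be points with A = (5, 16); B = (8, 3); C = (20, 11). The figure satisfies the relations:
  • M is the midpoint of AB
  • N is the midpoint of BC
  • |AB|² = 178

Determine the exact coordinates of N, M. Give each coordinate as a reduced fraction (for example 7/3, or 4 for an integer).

N = (14, 7)
M = (13/2, 19/2)

1. M_x = 13/2  [2·M = A+B = (5, 16)+(8, 3)]
2. M_y = 19/2  [2·M = A+B = (5, 16)+(8, 3)]
   so M = (13/2, 19/2)
3. N_x = 14  [2·N = B+C = (8, 3)+(20, 11)]
4. N_y = 7  [2·N = B+C = (8, 3)+(20, 11)]
   so N = (14, 7)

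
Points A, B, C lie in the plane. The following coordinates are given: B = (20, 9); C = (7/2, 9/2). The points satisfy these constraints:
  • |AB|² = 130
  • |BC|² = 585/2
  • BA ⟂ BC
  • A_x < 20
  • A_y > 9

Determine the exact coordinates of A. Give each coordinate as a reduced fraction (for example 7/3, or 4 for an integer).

1. A_x = 17  [[BA ⟂ BC ⇒ -33/2x-9/2y+741/2=0] ∩ [|A−(20, 9)|²=130]]
2. A_y = 20  [[BA ⟂ BC ⇒ -33/2x-9/2y+741/2=0] ∩ [|A−(20, 9)|²=130]]
   so A = (17, 20)

A = (17, 20)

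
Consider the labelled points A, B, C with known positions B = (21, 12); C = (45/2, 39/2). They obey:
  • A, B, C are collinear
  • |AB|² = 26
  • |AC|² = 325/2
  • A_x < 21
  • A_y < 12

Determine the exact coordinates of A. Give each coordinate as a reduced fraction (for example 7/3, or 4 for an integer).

1. A_x = 20  [[A, B, C are collinear ⇒ -15/2x+3/2y+279/2=0] ∩ [|A−(21, 12)|²=26]]
2. A_y = 7  [[A, B, C are collinear ⇒ -15/2x+3/2y+279/2=0] ∩ [|A−(21, 12)|²=26]]
   so A = (20, 7)

A = (20, 7)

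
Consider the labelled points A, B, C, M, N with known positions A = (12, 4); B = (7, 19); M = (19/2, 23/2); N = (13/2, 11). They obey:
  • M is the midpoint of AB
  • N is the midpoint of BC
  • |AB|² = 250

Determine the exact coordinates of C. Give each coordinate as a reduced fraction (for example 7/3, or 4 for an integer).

1. C_x = 6  [C = 2·N−B = 2·(13/2, 11)−(7, 19)]
2. C_y = 3  [C = 2·N−B = 2·(13/2, 11)−(7, 19)]
   so C = (6, 3)

C = (6, 3)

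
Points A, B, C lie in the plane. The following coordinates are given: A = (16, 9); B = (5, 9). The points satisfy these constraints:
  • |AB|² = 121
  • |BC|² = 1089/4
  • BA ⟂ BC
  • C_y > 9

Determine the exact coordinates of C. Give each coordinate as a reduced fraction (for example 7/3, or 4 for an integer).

1. C_x = 5  [[BA ⟂ BC ⇒ 11x-55=0] ∩ [|C−(5, 9)|²=1089/4]]
2. C_y = 51/2  [[BA ⟂ BC ⇒ 11x-55=0] ∩ [|C−(5, 9)|²=1089/4]]
   so C = (5, 51/2)

C = (5, 51/2)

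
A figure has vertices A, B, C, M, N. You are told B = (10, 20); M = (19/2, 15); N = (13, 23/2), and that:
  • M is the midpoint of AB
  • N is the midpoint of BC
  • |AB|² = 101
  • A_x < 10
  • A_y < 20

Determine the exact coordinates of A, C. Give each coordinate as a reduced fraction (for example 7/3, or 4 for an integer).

A = (9, 10)
C = (16, 3)

1. A_x = 9  [A = 2·M−B = 2·(19/2, 15)−(10, 20)]
2. A_y = 10  [A = 2·M−B = 2·(19/2, 15)−(10, 20)]
   so A = (9, 10)
3. C_x = 16  [C = 2·N−B = 2·(13, 23/2)−(10, 20)]
4. C_y = 3  [C = 2·N−B = 2·(13, 23/2)−(10, 20)]
   so C = (16, 3)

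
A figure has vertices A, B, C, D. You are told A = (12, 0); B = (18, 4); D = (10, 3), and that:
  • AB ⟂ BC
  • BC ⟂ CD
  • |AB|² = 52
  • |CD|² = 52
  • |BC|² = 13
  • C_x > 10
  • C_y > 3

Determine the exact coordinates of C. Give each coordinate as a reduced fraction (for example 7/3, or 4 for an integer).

C = (16, 7)

1. C_x = 16  [[AB ⟂ BC ⇒ 6x+4y-124=0] ∩ [|C−(10, 3)|²=52]]
2. C_y = 7  [[AB ⟂ BC ⇒ 6x+4y-124=0] ∩ [|C−(10, 3)|²=52]]
   so C = (16, 7)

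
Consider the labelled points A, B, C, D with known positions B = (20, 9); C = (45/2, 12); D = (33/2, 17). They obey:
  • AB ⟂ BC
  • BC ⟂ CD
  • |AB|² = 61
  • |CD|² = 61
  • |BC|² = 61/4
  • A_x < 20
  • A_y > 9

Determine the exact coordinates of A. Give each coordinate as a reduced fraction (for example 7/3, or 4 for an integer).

1. A_x = 14  [[AB ⟂ BC ⇒ -5/2x-3y+77=0] ∩ [|A−(20, 9)|²=61]]
2. A_y = 14  [[AB ⟂ BC ⇒ -5/2x-3y+77=0] ∩ [|A−(20, 9)|²=61]]
   so A = (14, 14)

A = (14, 14)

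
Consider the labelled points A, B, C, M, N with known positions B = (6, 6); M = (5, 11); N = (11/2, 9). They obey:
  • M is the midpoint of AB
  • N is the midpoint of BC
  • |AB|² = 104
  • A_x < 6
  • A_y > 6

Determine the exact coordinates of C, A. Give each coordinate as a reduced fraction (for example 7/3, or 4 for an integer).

1. A_x = 4  [A = 2·M−B = 2·(5, 11)−(6, 6)]
2. A_y = 16  [A = 2·M−B = 2·(5, 11)−(6, 6)]
   so A = (4, 16)
3. C_x = 5  [C = 2·N−B = 2·(11/2, 9)−(6, 6)]
4. C_y = 12  [C = 2·N−B = 2·(11/2, 9)−(6, 6)]
   so C = (5, 12)

C = (5, 12)
A = (4, 16)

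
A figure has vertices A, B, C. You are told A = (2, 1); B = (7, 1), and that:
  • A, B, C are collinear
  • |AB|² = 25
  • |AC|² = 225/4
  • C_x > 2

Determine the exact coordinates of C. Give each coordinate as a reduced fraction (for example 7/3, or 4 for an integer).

1. C_x = 19/2  [[A, B, C are collinear ⇒ 5y-5=0] ∩ [|C−(2, 1)|²=225/4]]
2. C_y = 1  [[A, B, C are collinear ⇒ 5y-5=0] ∩ [|C−(2, 1)|²=225/4]]
   so C = (19/2, 1)

C = (19/2, 1)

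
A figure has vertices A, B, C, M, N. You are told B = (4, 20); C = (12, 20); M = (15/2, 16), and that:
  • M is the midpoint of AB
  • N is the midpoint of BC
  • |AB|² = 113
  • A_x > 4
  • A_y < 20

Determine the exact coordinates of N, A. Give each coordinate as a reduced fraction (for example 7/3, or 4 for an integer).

N = (8, 20)
A = (11, 12)

1. A_x = 11  [A = 2·M−B = 2·(15/2, 16)−(4, 20)]
2. A_y = 12  [A = 2·M−B = 2·(15/2, 16)−(4, 20)]
   so A = (11, 12)
3. N_x = 8  [2·N = B+C = (4, 20)+(12, 20)]
4. N_y = 20  [2·N = B+C = (4, 20)+(12, 20)]
   so N = (8, 20)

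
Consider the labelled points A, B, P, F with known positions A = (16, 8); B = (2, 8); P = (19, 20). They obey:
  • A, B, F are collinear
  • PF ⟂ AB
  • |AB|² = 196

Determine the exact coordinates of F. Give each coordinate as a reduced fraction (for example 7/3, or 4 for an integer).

F = (19, 8)

1. F_x = 19  [[A, B, F are collinear ⇒ -14y+112=0] ∩ [PF ⟂ AB ⇒ -14x+266=0]]
2. F_y = 8  [[A, B, F are collinear ⇒ -14y+112=0] ∩ [PF ⟂ AB ⇒ -14x+266=0]]
   so F = (19, 8)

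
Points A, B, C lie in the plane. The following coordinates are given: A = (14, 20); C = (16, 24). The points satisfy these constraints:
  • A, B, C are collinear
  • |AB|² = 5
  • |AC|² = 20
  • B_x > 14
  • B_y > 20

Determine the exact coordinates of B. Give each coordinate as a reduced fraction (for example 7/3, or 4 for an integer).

B = (15, 22)

1. B_x = 15  [[A, B, C are collinear ⇒ 4x-2y-16=0] ∩ [|B−(14, 20)|²=5]]
2. B_y = 22  [[A, B, C are collinear ⇒ 4x-2y-16=0] ∩ [|B−(14, 20)|²=5]]
   so B = (15, 22)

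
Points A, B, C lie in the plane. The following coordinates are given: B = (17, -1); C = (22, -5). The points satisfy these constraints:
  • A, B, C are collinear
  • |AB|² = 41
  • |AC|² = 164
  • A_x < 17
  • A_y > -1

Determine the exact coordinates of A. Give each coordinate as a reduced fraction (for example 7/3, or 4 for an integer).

A = (12, 3)

1. A_x = 12  [[A, B, C are collinear ⇒ 4x+5y-63=0] ∩ [|A−(17, -1)|²=41]]
2. A_y = 3  [[A, B, C are collinear ⇒ 4x+5y-63=0] ∩ [|A−(17, -1)|²=41]]
   so A = (12, 3)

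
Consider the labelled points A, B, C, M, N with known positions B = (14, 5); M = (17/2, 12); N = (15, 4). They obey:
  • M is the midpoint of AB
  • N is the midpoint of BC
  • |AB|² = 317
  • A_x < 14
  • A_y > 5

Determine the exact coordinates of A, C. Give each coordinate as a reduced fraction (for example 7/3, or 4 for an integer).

A = (3, 19)
C = (16, 3)

1. A_x = 3  [A = 2·M−B = 2·(17/2, 12)−(14, 5)]
2. A_y = 19  [A = 2·M−B = 2·(17/2, 12)−(14, 5)]
   so A = (3, 19)
3. C_x = 16  [C = 2·N−B = 2·(15, 4)−(14, 5)]
4. C_y = 3  [C = 2·N−B = 2·(15, 4)−(14, 5)]
   so C = (16, 3)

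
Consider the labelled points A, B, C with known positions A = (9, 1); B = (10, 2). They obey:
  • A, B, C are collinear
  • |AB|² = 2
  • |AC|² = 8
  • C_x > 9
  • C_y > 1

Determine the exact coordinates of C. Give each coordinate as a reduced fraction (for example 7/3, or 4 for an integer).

1. C_x = 11  [[A, B, C are collinear ⇒ -1x+1y+8=0] ∩ [|C−(9, 1)|²=8]]
2. C_y = 3  [[A, B, C are collinear ⇒ -1x+1y+8=0] ∩ [|C−(9, 1)|²=8]]
   so C = (11, 3)

C = (11, 3)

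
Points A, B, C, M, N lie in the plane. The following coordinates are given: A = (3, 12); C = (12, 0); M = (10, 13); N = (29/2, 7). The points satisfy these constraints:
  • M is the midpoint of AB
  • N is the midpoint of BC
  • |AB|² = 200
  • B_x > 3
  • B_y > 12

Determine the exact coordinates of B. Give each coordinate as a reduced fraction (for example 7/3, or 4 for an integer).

B = (17, 14)

1. B_x = 17  [B = 2·M−A = 2·(10, 13)−(3, 12)]
2. B_y = 14  [B = 2·M−A = 2·(10, 13)−(3, 12)]
   so B = (17, 14)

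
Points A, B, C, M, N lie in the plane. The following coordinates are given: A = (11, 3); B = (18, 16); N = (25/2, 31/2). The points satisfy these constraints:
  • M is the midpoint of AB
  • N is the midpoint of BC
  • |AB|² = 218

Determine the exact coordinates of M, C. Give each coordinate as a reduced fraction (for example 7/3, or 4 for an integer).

1. M_x = 29/2  [2·M = A+B = (11, 3)+(18, 16)]
2. M_y = 19/2  [2·M = A+B = (11, 3)+(18, 16)]
   so M = (29/2, 19/2)
3. C_x = 7  [C = 2·N−B = 2·(25/2, 31/2)−(18, 16)]
4. C_y = 15  [C = 2·N−B = 2·(25/2, 31/2)−(18, 16)]
   so C = (7, 15)

M = (29/2, 19/2)
C = (7, 15)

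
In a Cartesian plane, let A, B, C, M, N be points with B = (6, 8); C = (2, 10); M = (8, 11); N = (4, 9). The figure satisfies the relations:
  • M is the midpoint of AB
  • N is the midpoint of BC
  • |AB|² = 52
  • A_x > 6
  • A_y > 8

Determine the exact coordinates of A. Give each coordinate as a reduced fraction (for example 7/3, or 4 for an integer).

A = (10, 14)

1. A_x = 10  [A = 2·M−B = 2·(8, 11)−(6, 8)]
2. A_y = 14  [A = 2·M−B = 2·(8, 11)−(6, 8)]
   so A = (10, 14)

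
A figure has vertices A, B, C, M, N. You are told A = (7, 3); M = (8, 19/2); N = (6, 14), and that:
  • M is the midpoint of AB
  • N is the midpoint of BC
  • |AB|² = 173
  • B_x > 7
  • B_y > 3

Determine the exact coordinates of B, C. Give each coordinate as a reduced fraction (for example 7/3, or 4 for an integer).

B = (9, 16)
C = (3, 12)

1. B_x = 9  [B = 2·M−A = 2·(8, 19/2)−(7, 3)]
2. B_y = 16  [B = 2·M−A = 2·(8, 19/2)−(7, 3)]
   so B = (9, 16)
3. C_x = 3  [C = 2·N−B = 2·(6, 14)−(9, 16)]
4. C_y = 12  [C = 2·N−B = 2·(6, 14)−(9, 16)]
   so C = (3, 12)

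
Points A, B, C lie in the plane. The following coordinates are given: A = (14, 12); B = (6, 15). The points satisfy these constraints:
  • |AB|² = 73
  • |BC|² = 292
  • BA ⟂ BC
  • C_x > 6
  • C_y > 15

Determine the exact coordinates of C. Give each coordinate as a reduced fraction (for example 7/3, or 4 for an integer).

1. C_x = 12  [[BA ⟂ BC ⇒ 8x-3y-3=0] ∩ [|C−(6, 15)|²=292]]
2. C_y = 31  [[BA ⟂ BC ⇒ 8x-3y-3=0] ∩ [|C−(6, 15)|²=292]]
   so C = (12, 31)

C = (12, 31)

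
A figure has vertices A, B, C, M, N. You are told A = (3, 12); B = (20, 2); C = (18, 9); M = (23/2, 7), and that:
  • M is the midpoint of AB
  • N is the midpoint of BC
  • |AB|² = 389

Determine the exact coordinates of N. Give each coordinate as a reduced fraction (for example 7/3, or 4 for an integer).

N = (19, 11/2)

1. N_x = 19  [2·N = B+C = (20, 2)+(18, 9)]
2. N_y = 11/2  [2·N = B+C = (20, 2)+(18, 9)]
   so N = (19, 11/2)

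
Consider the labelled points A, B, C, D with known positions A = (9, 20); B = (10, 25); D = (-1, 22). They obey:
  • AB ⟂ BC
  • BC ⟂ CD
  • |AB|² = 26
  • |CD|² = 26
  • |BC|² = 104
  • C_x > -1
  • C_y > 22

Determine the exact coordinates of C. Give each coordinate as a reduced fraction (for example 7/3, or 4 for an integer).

1. C_x = 0  [[AB ⟂ BC ⇒ 1x+5y-135=0] ∩ [|C−(-1, 22)|²=26]]
2. C_y = 27  [[AB ⟂ BC ⇒ 1x+5y-135=0] ∩ [|C−(-1, 22)|²=26]]
   so C = (0, 27)

C = (0, 27)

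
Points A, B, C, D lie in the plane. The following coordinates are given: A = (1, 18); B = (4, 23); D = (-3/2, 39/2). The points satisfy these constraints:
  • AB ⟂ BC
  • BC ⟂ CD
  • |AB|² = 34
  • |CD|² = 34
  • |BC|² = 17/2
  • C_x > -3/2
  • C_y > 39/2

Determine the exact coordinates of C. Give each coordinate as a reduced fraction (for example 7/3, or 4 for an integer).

1. C_x = 3/2  [[AB ⟂ BC ⇒ 3x+5y-127=0] ∩ [|C−(-3/2, 39/2)|²=34]]
2. C_y = 49/2  [[AB ⟂ BC ⇒ 3x+5y-127=0] ∩ [|C−(-3/2, 39/2)|²=34]]
   so C = (3/2, 49/2)

C = (3/2, 49/2)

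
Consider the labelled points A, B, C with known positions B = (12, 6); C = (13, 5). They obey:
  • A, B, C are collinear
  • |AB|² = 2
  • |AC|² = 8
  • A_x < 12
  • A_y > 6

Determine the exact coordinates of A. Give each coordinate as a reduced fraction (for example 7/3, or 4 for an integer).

A = (11, 7)

1. A_x = 11  [[A, B, C are collinear ⇒ 1x+1y-18=0] ∩ [|A−(12, 6)|²=2]]
2. A_y = 7  [[A, B, C are collinear ⇒ 1x+1y-18=0] ∩ [|A−(12, 6)|²=2]]
   so A = (11, 7)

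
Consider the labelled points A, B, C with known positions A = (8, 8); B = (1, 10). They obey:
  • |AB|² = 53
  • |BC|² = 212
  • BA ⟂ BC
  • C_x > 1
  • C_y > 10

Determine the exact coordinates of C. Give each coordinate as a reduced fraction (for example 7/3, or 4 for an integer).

C = (5, 24)

1. C_x = 5  [[BA ⟂ BC ⇒ 7x-2y+13=0] ∩ [|C−(1, 10)|²=212]]
2. C_y = 24  [[BA ⟂ BC ⇒ 7x-2y+13=0] ∩ [|C−(1, 10)|²=212]]
   so C = (5, 24)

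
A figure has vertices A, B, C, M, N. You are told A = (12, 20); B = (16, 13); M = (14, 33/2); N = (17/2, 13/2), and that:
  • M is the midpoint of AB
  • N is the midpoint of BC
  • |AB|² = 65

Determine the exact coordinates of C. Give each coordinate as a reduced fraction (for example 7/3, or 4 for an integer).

1. C_x = 1  [C = 2·N−B = 2·(17/2, 13/2)−(16, 13)]
2. C_y = 0  [C = 2·N−B = 2·(17/2, 13/2)−(16, 13)]
   so C = (1, 0)

C = (1, 0)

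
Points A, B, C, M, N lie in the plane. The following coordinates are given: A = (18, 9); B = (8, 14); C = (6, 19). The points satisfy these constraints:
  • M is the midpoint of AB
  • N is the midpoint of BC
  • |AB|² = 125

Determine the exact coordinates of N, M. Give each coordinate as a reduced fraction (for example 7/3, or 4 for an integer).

N = (7, 33/2)
M = (13, 23/2)

1. M_x = 13  [2·M = A+B = (18, 9)+(8, 14)]
2. M_y = 23/2  [2·M = A+B = (18, 9)+(8, 14)]
   so M = (13, 23/2)
3. N_x = 7  [2·N = B+C = (8, 14)+(6, 19)]
4. N_y = 33/2  [2·N = B+C = (8, 14)+(6, 19)]
   so N = (7, 33/2)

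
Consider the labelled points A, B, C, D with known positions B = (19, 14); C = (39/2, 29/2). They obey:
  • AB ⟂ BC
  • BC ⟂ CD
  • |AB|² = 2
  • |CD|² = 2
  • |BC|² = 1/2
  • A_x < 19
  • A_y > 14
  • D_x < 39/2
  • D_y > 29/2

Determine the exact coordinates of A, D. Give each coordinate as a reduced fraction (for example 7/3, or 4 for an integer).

1. A_x = 18  [[AB ⟂ BC ⇒ -1/2x-1/2y+33/2=0] ∩ [|A−(19, 14)|²=2]]
2. A_y = 15  [[AB ⟂ BC ⇒ -1/2x-1/2y+33/2=0] ∩ [|A−(19, 14)|²=2]]
   so A = (18, 15)
3. D_x = 37/2  [[BC ⟂ CD ⇒ 1/2x+1/2y-17=0] ∩ [|D−(39/2, 29/2)|²=2]]
4. D_y = 31/2  [[BC ⟂ CD ⇒ 1/2x+1/2y-17=0] ∩ [|D−(39/2, 29/2)|²=2]]
   so D = (37/2, 31/2)

A = (18, 15)
D = (37/2, 31/2)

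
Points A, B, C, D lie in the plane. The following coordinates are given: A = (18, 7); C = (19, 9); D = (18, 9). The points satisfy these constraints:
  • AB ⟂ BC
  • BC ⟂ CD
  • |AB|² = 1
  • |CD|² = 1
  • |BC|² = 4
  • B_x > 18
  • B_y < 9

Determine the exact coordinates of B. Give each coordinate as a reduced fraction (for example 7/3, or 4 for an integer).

B = (19, 7)

1. B_x = 19  [[BC ⟂ CD ⇒ 1x-19=0] ∩ [|B−(18, 7)|²=1]]
2. B_y = 7  [[BC ⟂ CD ⇒ 1x-19=0] ∩ [|B−(18, 7)|²=1]]
   so B = (19, 7)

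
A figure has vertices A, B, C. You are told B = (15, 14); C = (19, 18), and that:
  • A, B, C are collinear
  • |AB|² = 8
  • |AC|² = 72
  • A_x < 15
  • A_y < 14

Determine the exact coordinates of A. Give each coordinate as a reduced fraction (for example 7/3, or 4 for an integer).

A = (13, 12)

1. A_x = 13  [[A, B, C are collinear ⇒ -4x+4y+4=0] ∩ [|A−(15, 14)|²=8]]
2. A_y = 12  [[A, B, C are collinear ⇒ -4x+4y+4=0] ∩ [|A−(15, 14)|²=8]]
   so A = (13, 12)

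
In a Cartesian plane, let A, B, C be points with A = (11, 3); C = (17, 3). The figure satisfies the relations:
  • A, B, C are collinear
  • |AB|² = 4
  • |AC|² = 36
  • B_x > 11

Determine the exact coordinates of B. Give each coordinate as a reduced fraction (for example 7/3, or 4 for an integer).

1. B_x = 13  [[A, B, C are collinear ⇒ -6y+18=0] ∩ [|B−(11, 3)|²=4]]
2. B_y = 3  [[A, B, C are collinear ⇒ -6y+18=0] ∩ [|B−(11, 3)|²=4]]
   so B = (13, 3)

B = (13, 3)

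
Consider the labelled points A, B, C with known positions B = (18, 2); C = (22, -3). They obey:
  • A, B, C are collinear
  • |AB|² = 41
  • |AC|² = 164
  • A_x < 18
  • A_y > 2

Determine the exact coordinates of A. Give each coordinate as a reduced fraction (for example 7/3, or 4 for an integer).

1. A_x = 14  [[A, B, C are collinear ⇒ 5x+4y-98=0] ∩ [|A−(18, 2)|²=41]]
2. A_y = 7  [[A, B, C are collinear ⇒ 5x+4y-98=0] ∩ [|A−(18, 2)|²=41]]
   so A = (14, 7)

A = (14, 7)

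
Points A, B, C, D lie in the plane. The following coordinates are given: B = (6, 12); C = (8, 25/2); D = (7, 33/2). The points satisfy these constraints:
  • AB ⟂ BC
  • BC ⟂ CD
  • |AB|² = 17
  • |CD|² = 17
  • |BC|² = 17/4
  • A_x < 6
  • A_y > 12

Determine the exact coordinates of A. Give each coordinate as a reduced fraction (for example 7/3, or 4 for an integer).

1. A_x = 5  [[AB ⟂ BC ⇒ -2x-1/2y+18=0] ∩ [|A−(6, 12)|²=17]]
2. A_y = 16  [[AB ⟂ BC ⇒ -2x-1/2y+18=0] ∩ [|A−(6, 12)|²=17]]
   so A = (5, 16)

A = (5, 16)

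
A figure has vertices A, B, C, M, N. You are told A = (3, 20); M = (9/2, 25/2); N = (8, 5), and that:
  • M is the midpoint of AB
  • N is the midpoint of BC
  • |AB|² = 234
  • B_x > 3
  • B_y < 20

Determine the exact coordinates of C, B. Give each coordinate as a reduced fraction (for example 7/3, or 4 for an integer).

1. B_x = 6  [B = 2·M−A = 2·(9/2, 25/2)−(3, 20)]
2. B_y = 5  [B = 2·M−A = 2·(9/2, 25/2)−(3, 20)]
   so B = (6, 5)
3. C_x = 10  [C = 2·N−B = 2·(8, 5)−(6, 5)]
4. C_y = 5  [C = 2·N−B = 2·(8, 5)−(6, 5)]
   so C = (10, 5)

C = (10, 5)
B = (6, 5)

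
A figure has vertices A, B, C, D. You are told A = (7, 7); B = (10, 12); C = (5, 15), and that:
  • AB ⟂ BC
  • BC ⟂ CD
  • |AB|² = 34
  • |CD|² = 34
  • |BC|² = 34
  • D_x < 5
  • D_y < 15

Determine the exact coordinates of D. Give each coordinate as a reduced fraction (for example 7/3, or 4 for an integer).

D = (2, 10)

1. D_x = 2  [[BC ⟂ CD ⇒ -5x+3y-20=0] ∩ [|D−(5, 15)|²=34]]
2. D_y = 10  [[BC ⟂ CD ⇒ -5x+3y-20=0] ∩ [|D−(5, 15)|²=34]]
   so D = (2, 10)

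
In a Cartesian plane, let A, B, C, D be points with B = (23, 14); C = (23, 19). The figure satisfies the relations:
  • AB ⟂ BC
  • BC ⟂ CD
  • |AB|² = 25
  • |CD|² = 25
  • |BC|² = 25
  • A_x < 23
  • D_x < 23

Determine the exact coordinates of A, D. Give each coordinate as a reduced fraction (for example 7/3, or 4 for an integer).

1. A_x = 18  [[AB ⟂ BC ⇒ -5y+70=0] ∩ [|A−(23, 14)|²=25]]
2. A_y = 14  [[AB ⟂ BC ⇒ -5y+70=0] ∩ [|A−(23, 14)|²=25]]
   so A = (18, 14)
3. D_x = 18  [[BC ⟂ CD ⇒ 5y-95=0] ∩ [|D−(23, 19)|²=25]]
4. D_y = 19  [[BC ⟂ CD ⇒ 5y-95=0] ∩ [|D−(23, 19)|²=25]]
   so D = (18, 19)

A = (18, 14)
D = (18, 19)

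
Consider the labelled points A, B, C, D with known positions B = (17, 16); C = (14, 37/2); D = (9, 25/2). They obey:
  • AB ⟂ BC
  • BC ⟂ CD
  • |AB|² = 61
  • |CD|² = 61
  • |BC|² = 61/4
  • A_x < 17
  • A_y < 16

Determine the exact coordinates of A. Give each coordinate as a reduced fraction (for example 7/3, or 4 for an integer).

1. A_x = 12  [[AB ⟂ BC ⇒ 3x-5/2y-11=0] ∩ [|A−(17, 16)|²=61]]
2. A_y = 10  [[AB ⟂ BC ⇒ 3x-5/2y-11=0] ∩ [|A−(17, 16)|²=61]]
   so A = (12, 10)

A = (12, 10)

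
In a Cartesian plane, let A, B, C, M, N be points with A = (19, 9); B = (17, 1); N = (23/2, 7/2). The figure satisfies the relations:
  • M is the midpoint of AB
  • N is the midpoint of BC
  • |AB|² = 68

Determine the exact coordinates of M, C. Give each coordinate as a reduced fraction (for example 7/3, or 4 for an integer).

M = (18, 5)
C = (6, 6)

1. M_x = 18  [2·M = A+B = (19, 9)+(17, 1)]
2. M_y = 5  [2·M = A+B = (19, 9)+(17, 1)]
   so M = (18, 5)
3. C_x = 6  [C = 2·N−B = 2·(23/2, 7/2)−(17, 1)]
4. C_y = 6  [C = 2·N−B = 2·(23/2, 7/2)−(17, 1)]
   so C = (6, 6)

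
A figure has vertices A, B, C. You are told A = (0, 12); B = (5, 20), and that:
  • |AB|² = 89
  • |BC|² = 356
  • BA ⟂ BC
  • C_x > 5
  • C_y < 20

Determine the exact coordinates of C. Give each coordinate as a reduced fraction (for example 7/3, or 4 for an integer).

C = (21, 10)

1. C_x = 21  [[BA ⟂ BC ⇒ -5x-8y+185=0] ∩ [|C−(5, 20)|²=356]]
2. C_y = 10  [[BA ⟂ BC ⇒ -5x-8y+185=0] ∩ [|C−(5, 20)|²=356]]
   so C = (21, 10)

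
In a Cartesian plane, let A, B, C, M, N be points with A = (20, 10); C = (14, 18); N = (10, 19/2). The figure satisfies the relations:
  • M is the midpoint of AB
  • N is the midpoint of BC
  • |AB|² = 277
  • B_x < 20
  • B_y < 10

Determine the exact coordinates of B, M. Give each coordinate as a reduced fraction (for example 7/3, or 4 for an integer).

B = (6, 1)
M = (13, 11/2)

1. B_x = 6  [B = 2·N−C = 2·(10, 19/2)−(14, 18)]
2. B_y = 1  [B = 2·N−C = 2·(10, 19/2)−(14, 18)]
   so B = (6, 1)
3. M_x = 13  [2·M = A+B = (20, 10)+(6, 1)]
4. M_y = 11/2  [2·M = A+B = (20, 10)+(6, 1)]
   so M = (13, 11/2)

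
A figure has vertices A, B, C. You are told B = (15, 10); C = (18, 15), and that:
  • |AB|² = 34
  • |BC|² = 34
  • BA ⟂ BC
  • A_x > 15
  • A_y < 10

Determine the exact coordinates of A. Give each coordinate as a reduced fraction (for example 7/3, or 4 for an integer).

A = (20, 7)

1. A_x = 20  [[BA ⟂ BC ⇒ 3x+5y-95=0] ∩ [|A−(15, 10)|²=34]]
2. A_y = 7  [[BA ⟂ BC ⇒ 3x+5y-95=0] ∩ [|A−(15, 10)|²=34]]
   so A = (20, 7)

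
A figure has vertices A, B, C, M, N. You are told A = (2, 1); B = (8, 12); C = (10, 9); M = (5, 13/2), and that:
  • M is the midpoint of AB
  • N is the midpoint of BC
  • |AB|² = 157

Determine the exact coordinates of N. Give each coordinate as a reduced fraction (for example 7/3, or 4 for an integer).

1. N_x = 9  [2·N = B+C = (8, 12)+(10, 9)]
2. N_y = 21/2  [2·N = B+C = (8, 12)+(10, 9)]
   so N = (9, 21/2)

N = (9, 21/2)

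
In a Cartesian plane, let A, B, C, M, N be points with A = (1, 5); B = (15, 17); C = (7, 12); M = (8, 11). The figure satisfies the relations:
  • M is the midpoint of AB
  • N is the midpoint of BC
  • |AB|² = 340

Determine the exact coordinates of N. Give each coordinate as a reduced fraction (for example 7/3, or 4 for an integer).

1. N_x = 11  [2·N = B+C = (15, 17)+(7, 12)]
2. N_y = 29/2  [2·N = B+C = (15, 17)+(7, 12)]
   so N = (11, 29/2)

N = (11, 29/2)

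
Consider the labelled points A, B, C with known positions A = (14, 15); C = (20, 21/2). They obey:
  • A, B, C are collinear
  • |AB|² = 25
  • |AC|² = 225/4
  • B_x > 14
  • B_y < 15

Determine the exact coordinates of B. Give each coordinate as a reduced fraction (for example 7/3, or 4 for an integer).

B = (18, 12)

1. B_x = 18  [[A, B, C are collinear ⇒ -9/2x-6y+153=0] ∩ [|B−(14, 15)|²=25]]
2. B_y = 12  [[A, B, C are collinear ⇒ -9/2x-6y+153=0] ∩ [|B−(14, 15)|²=25]]
   so B = (18, 12)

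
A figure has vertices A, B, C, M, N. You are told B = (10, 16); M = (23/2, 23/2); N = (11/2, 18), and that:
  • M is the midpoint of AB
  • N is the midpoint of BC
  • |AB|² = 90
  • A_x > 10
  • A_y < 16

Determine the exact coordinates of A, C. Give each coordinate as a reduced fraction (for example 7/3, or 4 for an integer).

A = (13, 7)
C = (1, 20)

1. A_x = 13  [A = 2·M−B = 2·(23/2, 23/2)−(10, 16)]
2. A_y = 7  [A = 2·M−B = 2·(23/2, 23/2)−(10, 16)]
   so A = (13, 7)
3. C_x = 1  [C = 2·N−B = 2·(11/2, 18)−(10, 16)]
4. C_y = 20  [C = 2·N−B = 2·(11/2, 18)−(10, 16)]
   so C = (1, 20)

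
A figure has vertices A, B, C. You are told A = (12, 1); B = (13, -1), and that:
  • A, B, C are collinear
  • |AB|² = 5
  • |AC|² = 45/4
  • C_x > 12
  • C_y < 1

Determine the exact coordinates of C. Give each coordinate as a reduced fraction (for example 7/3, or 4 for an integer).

C = (27/2, -2)

1. C_x = 27/2  [[A, B, C are collinear ⇒ 2x+1y-25=0] ∩ [|C−(12, 1)|²=45/4]]
2. C_y = -2  [[A, B, C are collinear ⇒ 2x+1y-25=0] ∩ [|C−(12, 1)|²=45/4]]
   so C = (27/2, -2)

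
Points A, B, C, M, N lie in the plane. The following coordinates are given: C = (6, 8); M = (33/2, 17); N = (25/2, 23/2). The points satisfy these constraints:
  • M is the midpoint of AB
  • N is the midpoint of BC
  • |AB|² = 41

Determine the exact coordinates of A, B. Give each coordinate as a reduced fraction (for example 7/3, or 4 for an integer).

1. B_x = 19  [B = 2·N−C = 2·(25/2, 23/2)−(6, 8)]
2. B_y = 15  [B = 2·N−C = 2·(25/2, 23/2)−(6, 8)]
   so B = (19, 15)
3. A_x = 14  [A = 2·M−B = 2·(33/2, 17)−(19, 15)]
4. A_y = 19  [A = 2·M−B = 2·(33/2, 17)−(19, 15)]
   so A = (14, 19)

A = (14, 19)
B = (19, 15)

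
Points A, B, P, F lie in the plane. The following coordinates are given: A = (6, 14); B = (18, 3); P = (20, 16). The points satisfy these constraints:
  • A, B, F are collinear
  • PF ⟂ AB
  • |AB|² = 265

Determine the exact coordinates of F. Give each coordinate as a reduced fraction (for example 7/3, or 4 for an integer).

F = (3342/265, 2104/265)

1. F_x = 3342/265  [[A, B, F are collinear ⇒ 11x+12y-234=0] ∩ [PF ⟂ AB ⇒ 12x-11y-64=0]]
2. F_y = 2104/265  [[A, B, F are collinear ⇒ 11x+12y-234=0] ∩ [PF ⟂ AB ⇒ 12x-11y-64=0]]
   so F = (3342/265, 2104/265)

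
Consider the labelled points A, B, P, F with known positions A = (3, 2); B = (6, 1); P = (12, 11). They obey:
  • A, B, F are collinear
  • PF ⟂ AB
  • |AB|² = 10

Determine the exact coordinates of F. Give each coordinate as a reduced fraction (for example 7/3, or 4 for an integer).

1. F_x = 42/5  [[A, B, F are collinear ⇒ 1x+3y-9=0] ∩ [PF ⟂ AB ⇒ 3x-1y-25=0]]
2. F_y = 1/5  [[A, B, F are collinear ⇒ 1x+3y-9=0] ∩ [PF ⟂ AB ⇒ 3x-1y-25=0]]
   so F = (42/5, 1/5)

F = (42/5, 1/5)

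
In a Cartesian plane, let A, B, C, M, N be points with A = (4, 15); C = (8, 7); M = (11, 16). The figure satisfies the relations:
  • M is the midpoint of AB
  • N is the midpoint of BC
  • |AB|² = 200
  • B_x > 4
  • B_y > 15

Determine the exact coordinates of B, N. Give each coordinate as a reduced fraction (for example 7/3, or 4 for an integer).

B = (18, 17)
N = (13, 12)

1. B_x = 18  [B = 2·M−A = 2·(11, 16)−(4, 15)]
2. B_y = 17  [B = 2·M−A = 2·(11, 16)−(4, 15)]
   so B = (18, 17)
3. N_x = 13  [2·N = B+C = (18, 17)+(8, 7)]
4. N_y = 12  [2·N = B+C = (18, 17)+(8, 7)]
   so N = (13, 12)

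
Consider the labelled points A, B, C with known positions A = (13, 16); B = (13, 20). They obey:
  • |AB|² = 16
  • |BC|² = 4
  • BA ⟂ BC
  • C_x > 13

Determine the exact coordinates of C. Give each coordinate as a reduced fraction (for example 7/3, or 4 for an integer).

1. C_x = 15  [[BA ⟂ BC ⇒ -4y+80=0] ∩ [|C−(13, 20)|²=4]]
2. C_y = 20  [[BA ⟂ BC ⇒ -4y+80=0] ∩ [|C−(13, 20)|²=4]]
   so C = (15, 20)

C = (15, 20)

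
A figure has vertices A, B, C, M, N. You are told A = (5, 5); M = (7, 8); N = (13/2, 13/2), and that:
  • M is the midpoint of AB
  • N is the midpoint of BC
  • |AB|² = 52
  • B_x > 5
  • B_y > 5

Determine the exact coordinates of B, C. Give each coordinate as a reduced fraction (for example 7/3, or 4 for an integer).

B = (9, 11)
C = (4, 2)

1. B_x = 9  [B = 2·M−A = 2·(7, 8)−(5, 5)]
2. B_y = 11  [B = 2·M−A = 2·(7, 8)−(5, 5)]
   so B = (9, 11)
3. C_x = 4  [C = 2·N−B = 2·(13/2, 13/2)−(9, 11)]
4. C_y = 2  [C = 2·N−B = 2·(13/2, 13/2)−(9, 11)]
   so C = (4, 2)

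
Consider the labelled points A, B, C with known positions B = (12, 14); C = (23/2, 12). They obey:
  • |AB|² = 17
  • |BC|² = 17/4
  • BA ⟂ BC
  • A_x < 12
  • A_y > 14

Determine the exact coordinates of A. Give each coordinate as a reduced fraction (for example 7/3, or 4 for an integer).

A = (8, 15)

1. A_x = 8  [[BA ⟂ BC ⇒ -1/2x-2y+34=0] ∩ [|A−(12, 14)|²=17]]
2. A_y = 15  [[BA ⟂ BC ⇒ -1/2x-2y+34=0] ∩ [|A−(12, 14)|²=17]]
   so A = (8, 15)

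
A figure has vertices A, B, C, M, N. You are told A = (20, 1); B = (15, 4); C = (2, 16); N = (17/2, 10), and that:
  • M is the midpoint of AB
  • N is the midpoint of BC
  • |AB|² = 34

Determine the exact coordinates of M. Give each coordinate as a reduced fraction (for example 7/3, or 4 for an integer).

M = (35/2, 5/2)

1. M_x = 35/2  [2·M = A+B = (20, 1)+(15, 4)]
2. M_y = 5/2  [2·M = A+B = (20, 1)+(15, 4)]
   so M = (35/2, 5/2)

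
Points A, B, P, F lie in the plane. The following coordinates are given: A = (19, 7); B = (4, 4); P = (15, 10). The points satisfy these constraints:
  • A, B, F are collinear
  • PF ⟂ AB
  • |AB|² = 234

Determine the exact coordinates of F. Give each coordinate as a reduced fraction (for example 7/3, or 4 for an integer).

F = (409/26, 165/26)

1. F_x = 409/26  [[A, B, F are collinear ⇒ 3x-15y+48=0] ∩ [PF ⟂ AB ⇒ -15x-3y+255=0]]
2. F_y = 165/26  [[A, B, F are collinear ⇒ 3x-15y+48=0] ∩ [PF ⟂ AB ⇒ -15x-3y+255=0]]
   so F = (409/26, 165/26)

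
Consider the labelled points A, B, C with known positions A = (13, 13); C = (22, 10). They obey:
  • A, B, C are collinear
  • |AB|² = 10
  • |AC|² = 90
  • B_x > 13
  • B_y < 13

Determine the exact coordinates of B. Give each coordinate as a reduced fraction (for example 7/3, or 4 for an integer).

B = (16, 12)

1. B_x = 16  [[A, B, C are collinear ⇒ -3x-9y+156=0] ∩ [|B−(13, 13)|²=10]]
2. B_y = 12  [[A, B, C are collinear ⇒ -3x-9y+156=0] ∩ [|B−(13, 13)|²=10]]
   so B = (16, 12)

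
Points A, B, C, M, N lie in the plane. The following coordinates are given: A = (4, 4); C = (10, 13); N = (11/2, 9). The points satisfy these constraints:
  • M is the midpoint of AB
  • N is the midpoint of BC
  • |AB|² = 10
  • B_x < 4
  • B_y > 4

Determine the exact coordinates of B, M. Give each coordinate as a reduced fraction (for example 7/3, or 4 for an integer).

B = (1, 5)
M = (5/2, 9/2)

1. B_x = 1  [B = 2·N−C = 2·(11/2, 9)−(10, 13)]
2. B_y = 5  [B = 2·N−C = 2·(11/2, 9)−(10, 13)]
   so B = (1, 5)
3. M_x = 5/2  [2·M = A+B = (4, 4)+(1, 5)]
4. M_y = 9/2  [2·M = A+B = (4, 4)+(1, 5)]
   so M = (5/2, 9/2)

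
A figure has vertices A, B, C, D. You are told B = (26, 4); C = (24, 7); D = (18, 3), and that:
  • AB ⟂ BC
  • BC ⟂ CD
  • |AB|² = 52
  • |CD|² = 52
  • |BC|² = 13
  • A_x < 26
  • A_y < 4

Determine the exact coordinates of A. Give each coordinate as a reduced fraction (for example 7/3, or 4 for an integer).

A = (20, 0)

1. A_x = 20  [[AB ⟂ BC ⇒ 2x-3y-40=0] ∩ [|A−(26, 4)|²=52]]
2. A_y = 0  [[AB ⟂ BC ⇒ 2x-3y-40=0] ∩ [|A−(26, 4)|²=52]]
   so A = (20, 0)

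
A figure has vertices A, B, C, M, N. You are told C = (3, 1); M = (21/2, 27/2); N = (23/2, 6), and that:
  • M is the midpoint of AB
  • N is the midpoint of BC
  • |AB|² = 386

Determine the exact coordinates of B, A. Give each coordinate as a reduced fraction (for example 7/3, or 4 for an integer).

1. B_x = 20  [B = 2·N−C = 2·(23/2, 6)−(3, 1)]
2. B_y = 11  [B = 2·N−C = 2·(23/2, 6)−(3, 1)]
   so B = (20, 11)
3. A_x = 1  [A = 2·M−B = 2·(21/2, 27/2)−(20, 11)]
4. A_y = 16  [A = 2·M−B = 2·(21/2, 27/2)−(20, 11)]
   so A = (1, 16)

B = (20, 11)
A = (1, 16)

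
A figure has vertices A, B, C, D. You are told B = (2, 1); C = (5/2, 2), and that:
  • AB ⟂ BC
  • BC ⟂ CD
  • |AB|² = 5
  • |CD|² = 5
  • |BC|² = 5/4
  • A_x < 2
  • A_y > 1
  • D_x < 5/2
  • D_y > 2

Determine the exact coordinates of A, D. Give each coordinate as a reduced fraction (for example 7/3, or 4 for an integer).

A = (0, 2)
D = (1/2, 3)

1. A_x = 0  [[AB ⟂ BC ⇒ -1/2x-1y+2=0] ∩ [|A−(2, 1)|²=5]]
2. A_y = 2  [[AB ⟂ BC ⇒ -1/2x-1y+2=0] ∩ [|A−(2, 1)|²=5]]
   so A = (0, 2)
3. D_x = 1/2  [[BC ⟂ CD ⇒ 1/2x+1y-13/4=0] ∩ [|D−(5/2, 2)|²=5]]
4. D_y = 3  [[BC ⟂ CD ⇒ 1/2x+1y-13/4=0] ∩ [|D−(5/2, 2)|²=5]]
   so D = (1/2, 3)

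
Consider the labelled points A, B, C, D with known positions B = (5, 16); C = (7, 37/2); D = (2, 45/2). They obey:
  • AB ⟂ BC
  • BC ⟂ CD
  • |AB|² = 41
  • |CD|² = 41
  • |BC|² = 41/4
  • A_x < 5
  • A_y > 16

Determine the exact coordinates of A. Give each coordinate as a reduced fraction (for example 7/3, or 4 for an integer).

1. A_x = 0  [[AB ⟂ BC ⇒ -2x-5/2y+50=0] ∩ [|A−(5, 16)|²=41]]
2. A_y = 20  [[AB ⟂ BC ⇒ -2x-5/2y+50=0] ∩ [|A−(5, 16)|²=41]]
   so A = (0, 20)

A = (0, 20)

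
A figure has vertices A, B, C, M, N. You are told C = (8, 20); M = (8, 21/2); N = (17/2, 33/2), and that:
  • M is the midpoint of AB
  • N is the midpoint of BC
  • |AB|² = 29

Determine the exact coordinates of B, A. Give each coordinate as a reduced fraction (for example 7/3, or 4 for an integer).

B = (9, 13)
A = (7, 8)

1. B_x = 9  [B = 2·N−C = 2·(17/2, 33/2)−(8, 20)]
2. B_y = 13  [B = 2·N−C = 2·(17/2, 33/2)−(8, 20)]
   so B = (9, 13)
3. A_x = 7  [A = 2·M−B = 2·(8, 21/2)−(9, 13)]
4. A_y = 8  [A = 2·M−B = 2·(8, 21/2)−(9, 13)]
   so A = (7, 8)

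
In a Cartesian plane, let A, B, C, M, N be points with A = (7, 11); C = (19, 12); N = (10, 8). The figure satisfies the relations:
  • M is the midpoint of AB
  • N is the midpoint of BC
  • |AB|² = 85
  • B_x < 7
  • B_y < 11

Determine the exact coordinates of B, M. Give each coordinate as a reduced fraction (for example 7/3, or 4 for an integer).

1. B_x = 1  [B = 2·N−C = 2·(10, 8)−(19, 12)]
2. B_y = 4  [B = 2·N−C = 2·(10, 8)−(19, 12)]
   so B = (1, 4)
3. M_x = 4  [2·M = A+B = (7, 11)+(1, 4)]
4. M_y = 15/2  [2·M = A+B = (7, 11)+(1, 4)]
   so M = (4, 15/2)

B = (1, 4)
M = (4, 15/2)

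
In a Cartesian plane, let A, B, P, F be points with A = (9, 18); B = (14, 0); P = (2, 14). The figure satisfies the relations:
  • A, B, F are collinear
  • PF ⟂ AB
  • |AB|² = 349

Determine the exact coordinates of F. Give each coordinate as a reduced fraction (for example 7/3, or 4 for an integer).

F = (3326/349, 5616/349)

1. F_x = 3326/349  [[A, B, F are collinear ⇒ 18x+5y-252=0] ∩ [PF ⟂ AB ⇒ 5x-18y+242=0]]
2. F_y = 5616/349  [[A, B, F are collinear ⇒ 18x+5y-252=0] ∩ [PF ⟂ AB ⇒ 5x-18y+242=0]]
   so F = (3326/349, 5616/349)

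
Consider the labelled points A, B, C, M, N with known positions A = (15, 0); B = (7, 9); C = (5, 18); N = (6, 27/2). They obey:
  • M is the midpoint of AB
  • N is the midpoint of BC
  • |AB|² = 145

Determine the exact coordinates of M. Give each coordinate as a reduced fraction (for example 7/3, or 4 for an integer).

M = (11, 9/2)

1. M_x = 11  [2·M = A+B = (15, 0)+(7, 9)]
2. M_y = 9/2  [2·M = A+B = (15, 0)+(7, 9)]
   so M = (11, 9/2)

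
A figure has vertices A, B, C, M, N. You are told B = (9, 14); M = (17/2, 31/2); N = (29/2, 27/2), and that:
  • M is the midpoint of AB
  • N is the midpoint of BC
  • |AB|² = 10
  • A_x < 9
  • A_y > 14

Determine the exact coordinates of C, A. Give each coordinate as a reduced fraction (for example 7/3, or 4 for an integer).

1. A_x = 8  [A = 2·M−B = 2·(17/2, 31/2)−(9, 14)]
2. A_y = 17  [A = 2·M−B = 2·(17/2, 31/2)−(9, 14)]
   so A = (8, 17)
3. C_x = 20  [C = 2·N−B = 2·(29/2, 27/2)−(9, 14)]
4. C_y = 13  [C = 2·N−B = 2·(29/2, 27/2)−(9, 14)]
   so C = (20, 13)

C = (20, 13)
A = (8, 17)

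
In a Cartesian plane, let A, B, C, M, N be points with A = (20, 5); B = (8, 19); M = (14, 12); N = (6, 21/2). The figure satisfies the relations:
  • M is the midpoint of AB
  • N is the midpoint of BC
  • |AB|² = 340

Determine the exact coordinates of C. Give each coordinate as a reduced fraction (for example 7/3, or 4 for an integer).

1. C_x = 4  [C = 2·N−B = 2·(6, 21/2)−(8, 19)]
2. C_y = 2  [C = 2·N−B = 2·(6, 21/2)−(8, 19)]
   so C = (4, 2)

C = (4, 2)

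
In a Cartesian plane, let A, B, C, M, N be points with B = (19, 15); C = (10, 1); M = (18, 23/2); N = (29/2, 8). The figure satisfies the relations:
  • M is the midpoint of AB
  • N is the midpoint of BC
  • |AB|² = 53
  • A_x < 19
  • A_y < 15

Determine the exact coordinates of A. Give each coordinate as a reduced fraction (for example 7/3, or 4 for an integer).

A = (17, 8)

1. A_x = 17  [A = 2·M−B = 2·(18, 23/2)−(19, 15)]
2. A_y = 8  [A = 2·M−B = 2·(18, 23/2)−(19, 15)]
   so A = (17, 8)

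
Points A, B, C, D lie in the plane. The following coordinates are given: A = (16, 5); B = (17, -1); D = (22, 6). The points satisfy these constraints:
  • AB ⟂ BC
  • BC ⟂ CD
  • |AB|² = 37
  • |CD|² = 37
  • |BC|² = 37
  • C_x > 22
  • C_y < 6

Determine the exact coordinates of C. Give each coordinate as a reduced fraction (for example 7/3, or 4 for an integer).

C = (23, 0)

1. C_x = 23  [[AB ⟂ BC ⇒ 1x-6y-23=0] ∩ [|C−(22, 6)|²=37]]
2. C_y = 0  [[AB ⟂ BC ⇒ 1x-6y-23=0] ∩ [|C−(22, 6)|²=37]]
   so C = (23, 0)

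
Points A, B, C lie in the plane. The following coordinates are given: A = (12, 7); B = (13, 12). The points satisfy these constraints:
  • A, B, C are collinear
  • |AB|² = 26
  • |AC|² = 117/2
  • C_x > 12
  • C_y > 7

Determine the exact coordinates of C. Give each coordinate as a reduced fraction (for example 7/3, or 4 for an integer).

C = (27/2, 29/2)

1. C_x = 27/2  [[A, B, C are collinear ⇒ -5x+1y+53=0] ∩ [|C−(12, 7)|²=117/2]]
2. C_y = 29/2  [[A, B, C are collinear ⇒ -5x+1y+53=0] ∩ [|C−(12, 7)|²=117/2]]
   so C = (27/2, 29/2)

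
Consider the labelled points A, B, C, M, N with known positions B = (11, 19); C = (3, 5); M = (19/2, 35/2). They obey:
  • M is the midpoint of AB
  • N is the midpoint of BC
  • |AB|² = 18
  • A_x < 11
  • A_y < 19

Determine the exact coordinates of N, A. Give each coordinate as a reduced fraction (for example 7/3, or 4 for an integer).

N = (7, 12)
A = (8, 16)

1. A_x = 8  [A = 2·M−B = 2·(19/2, 35/2)−(11, 19)]
2. A_y = 16  [A = 2·M−B = 2·(19/2, 35/2)−(11, 19)]
   so A = (8, 16)
3. N_x = 7  [2·N = B+C = (11, 19)+(3, 5)]
4. N_y = 12  [2·N = B+C = (11, 19)+(3, 5)]
   so N = (7, 12)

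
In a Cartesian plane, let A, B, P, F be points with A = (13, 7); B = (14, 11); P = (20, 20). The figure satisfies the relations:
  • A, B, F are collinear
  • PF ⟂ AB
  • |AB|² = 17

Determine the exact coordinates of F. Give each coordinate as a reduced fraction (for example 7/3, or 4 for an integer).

F = (280/17, 355/17)

1. F_x = 280/17  [[A, B, F are collinear ⇒ -4x+1y+45=0] ∩ [PF ⟂ AB ⇒ 1x+4y-100=0]]
2. F_y = 355/17  [[A, B, F are collinear ⇒ -4x+1y+45=0] ∩ [PF ⟂ AB ⇒ 1x+4y-100=0]]
   so F = (280/17, 355/17)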